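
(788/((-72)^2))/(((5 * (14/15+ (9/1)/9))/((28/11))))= 1379/34452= 0.04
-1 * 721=-721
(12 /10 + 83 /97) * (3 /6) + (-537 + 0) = -519893 /970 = -535.97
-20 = -20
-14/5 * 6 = -84/5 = -16.80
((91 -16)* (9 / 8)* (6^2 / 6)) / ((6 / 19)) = 12825 / 8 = 1603.12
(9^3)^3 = 387420489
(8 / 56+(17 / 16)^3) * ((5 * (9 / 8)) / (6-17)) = -0.69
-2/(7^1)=-2/7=-0.29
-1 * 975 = -975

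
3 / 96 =1 / 32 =0.03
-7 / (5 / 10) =-14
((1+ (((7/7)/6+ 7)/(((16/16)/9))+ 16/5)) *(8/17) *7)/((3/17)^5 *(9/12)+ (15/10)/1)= 2142146608/14199785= 150.86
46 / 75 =0.61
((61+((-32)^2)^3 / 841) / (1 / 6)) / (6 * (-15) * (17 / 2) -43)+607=-3015142627 / 339764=-8874.23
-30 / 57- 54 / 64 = -833 / 608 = -1.37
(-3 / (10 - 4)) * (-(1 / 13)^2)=1 / 338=0.00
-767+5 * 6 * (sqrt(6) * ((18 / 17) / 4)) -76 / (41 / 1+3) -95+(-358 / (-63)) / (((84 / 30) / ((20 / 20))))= -4180096 / 4851+135 * sqrt(6) / 17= -842.25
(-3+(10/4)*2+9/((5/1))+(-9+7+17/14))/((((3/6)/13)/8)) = 21944/35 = 626.97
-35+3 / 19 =-662 / 19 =-34.84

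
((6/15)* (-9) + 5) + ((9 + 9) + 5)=122/5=24.40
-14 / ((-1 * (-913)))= -0.02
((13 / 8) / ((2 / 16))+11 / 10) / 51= 47 / 170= 0.28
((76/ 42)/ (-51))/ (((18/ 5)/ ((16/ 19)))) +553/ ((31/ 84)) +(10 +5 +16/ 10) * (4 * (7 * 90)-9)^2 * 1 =104666507.04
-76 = -76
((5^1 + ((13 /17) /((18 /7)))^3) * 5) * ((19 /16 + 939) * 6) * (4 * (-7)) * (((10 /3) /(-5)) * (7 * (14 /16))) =3715448854902995 /229220928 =16209029.81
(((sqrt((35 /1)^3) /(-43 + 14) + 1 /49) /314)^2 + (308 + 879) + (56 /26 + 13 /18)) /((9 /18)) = 13858149322886665 /5823355754853 - 5 * sqrt(35) /5003747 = 2379.75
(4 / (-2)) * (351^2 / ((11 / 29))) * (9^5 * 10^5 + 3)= -42194395945636974 / 11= -3835854176876088.55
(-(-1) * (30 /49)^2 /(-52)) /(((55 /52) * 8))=-45 /52822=-0.00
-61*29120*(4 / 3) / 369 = -7105280 / 1107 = -6418.50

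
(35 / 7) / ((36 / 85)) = 425 / 36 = 11.81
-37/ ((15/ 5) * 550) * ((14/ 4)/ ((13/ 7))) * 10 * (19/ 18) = -34447/ 77220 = -0.45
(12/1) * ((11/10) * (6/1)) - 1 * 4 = 376/5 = 75.20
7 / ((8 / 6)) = 21 / 4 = 5.25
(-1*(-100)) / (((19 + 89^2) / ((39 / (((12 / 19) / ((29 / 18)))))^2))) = 124.65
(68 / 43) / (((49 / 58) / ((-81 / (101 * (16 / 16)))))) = -319464 / 212807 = -1.50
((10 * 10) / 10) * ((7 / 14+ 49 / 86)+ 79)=34430 / 43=800.70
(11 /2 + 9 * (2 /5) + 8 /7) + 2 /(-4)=341 /35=9.74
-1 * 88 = -88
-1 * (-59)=59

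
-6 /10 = -3 /5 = -0.60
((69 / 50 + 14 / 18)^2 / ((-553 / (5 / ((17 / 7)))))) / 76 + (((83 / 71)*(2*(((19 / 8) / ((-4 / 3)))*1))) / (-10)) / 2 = 244192110331 / 1173986136000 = 0.21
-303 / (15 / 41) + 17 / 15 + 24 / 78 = -161218 / 195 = -826.76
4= 4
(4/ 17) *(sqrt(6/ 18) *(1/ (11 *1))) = 4 *sqrt(3)/ 561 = 0.01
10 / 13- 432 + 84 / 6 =-5424 / 13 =-417.23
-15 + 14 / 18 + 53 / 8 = -547 / 72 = -7.60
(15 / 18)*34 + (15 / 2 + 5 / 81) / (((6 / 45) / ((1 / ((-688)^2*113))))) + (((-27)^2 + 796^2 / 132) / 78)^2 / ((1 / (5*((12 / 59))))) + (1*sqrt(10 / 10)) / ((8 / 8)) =35818821764741641151 / 6969524707132416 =5139.35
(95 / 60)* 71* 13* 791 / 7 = 1981681 / 12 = 165140.08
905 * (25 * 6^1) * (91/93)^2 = 129974.07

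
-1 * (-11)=11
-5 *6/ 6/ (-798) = 5/ 798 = 0.01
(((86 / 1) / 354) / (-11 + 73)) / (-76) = -43 / 834024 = -0.00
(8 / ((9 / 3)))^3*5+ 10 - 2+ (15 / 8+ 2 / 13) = 294401 / 2808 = 104.84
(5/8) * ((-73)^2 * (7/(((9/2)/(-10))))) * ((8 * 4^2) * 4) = -238739200/9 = -26526577.78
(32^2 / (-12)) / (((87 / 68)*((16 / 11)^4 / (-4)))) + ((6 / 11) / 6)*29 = 62.24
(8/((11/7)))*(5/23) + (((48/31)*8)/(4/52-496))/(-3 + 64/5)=911907720/825875743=1.10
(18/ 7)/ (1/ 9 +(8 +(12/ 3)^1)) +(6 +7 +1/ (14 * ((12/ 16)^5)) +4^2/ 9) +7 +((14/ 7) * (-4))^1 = 2649698/ 185409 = 14.29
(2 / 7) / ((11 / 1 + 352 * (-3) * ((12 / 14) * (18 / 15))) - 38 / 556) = -2780 / 10462083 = -0.00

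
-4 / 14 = -2 / 7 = -0.29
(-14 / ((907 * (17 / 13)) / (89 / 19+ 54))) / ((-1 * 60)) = 20293 / 1757766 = 0.01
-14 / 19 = -0.74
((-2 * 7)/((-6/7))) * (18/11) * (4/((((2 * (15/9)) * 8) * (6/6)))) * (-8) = -1764/55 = -32.07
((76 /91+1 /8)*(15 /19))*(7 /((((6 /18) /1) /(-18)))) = -283095 /988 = -286.53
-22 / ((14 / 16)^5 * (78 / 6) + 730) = -0.03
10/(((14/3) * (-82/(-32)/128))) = 30720/287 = 107.04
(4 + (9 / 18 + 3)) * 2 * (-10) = -150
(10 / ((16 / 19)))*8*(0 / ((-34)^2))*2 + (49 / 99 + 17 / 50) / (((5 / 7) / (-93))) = -896861 / 8250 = -108.71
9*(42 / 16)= 23.62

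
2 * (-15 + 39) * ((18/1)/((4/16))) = 3456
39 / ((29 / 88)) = 3432 / 29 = 118.34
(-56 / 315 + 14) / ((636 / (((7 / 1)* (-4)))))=-4354 / 7155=-0.61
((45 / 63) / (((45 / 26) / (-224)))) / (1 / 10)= -8320 / 9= -924.44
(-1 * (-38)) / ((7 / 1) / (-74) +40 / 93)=261516 / 2309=113.26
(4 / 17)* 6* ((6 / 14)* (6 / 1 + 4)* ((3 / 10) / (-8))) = -27 / 119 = -0.23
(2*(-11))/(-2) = 11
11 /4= 2.75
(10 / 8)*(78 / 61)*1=1.60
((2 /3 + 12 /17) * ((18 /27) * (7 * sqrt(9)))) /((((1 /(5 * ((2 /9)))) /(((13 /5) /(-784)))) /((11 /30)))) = -143 /5508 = -0.03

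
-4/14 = -2/7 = -0.29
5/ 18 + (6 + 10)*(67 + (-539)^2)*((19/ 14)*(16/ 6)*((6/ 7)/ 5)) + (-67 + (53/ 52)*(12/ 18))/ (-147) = 27561697589/ 9555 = 2884531.41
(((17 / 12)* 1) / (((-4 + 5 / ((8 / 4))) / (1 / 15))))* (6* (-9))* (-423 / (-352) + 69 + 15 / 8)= 431307 / 1760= 245.06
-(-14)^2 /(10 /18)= -1764 /5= -352.80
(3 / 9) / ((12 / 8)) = 2 / 9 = 0.22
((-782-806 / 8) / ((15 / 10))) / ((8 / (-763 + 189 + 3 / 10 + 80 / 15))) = 20069027 / 480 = 41810.47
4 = 4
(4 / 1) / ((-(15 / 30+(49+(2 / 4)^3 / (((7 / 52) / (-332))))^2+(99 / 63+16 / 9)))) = -0.00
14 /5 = 2.80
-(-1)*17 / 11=17 / 11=1.55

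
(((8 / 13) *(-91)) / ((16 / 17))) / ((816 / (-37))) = 259 / 96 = 2.70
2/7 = 0.29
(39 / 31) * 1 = 1.26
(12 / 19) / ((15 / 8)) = 32 / 95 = 0.34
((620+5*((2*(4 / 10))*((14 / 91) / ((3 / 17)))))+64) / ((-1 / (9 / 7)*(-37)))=23.89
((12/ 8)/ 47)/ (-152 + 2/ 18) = -27/ 128498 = -0.00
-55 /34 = -1.62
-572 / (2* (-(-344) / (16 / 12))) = -143 / 129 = -1.11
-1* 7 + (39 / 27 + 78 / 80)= -1649 / 360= -4.58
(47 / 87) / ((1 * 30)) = 47 / 2610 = 0.02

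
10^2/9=100/9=11.11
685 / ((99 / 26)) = 17810 / 99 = 179.90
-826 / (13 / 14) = -889.54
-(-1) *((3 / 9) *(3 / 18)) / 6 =1 / 108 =0.01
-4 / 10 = -2 / 5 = -0.40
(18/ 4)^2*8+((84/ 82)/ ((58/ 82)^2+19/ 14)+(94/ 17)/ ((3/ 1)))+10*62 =194300044/ 247707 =784.39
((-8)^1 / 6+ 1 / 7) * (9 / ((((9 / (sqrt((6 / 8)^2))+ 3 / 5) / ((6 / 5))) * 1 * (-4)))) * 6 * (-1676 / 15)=-8380 / 49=-171.02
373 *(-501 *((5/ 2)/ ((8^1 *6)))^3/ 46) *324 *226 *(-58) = 229643557875/ 94208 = 2437622.68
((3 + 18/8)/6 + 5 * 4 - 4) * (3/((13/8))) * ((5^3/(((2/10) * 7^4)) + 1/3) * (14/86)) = 577260/191737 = 3.01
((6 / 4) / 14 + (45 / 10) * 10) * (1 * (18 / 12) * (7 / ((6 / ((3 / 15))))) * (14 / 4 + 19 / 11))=29049 / 352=82.53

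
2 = 2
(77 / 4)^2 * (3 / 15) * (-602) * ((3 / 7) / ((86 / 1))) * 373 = -6634551 / 80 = -82931.89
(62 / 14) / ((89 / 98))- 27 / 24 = 2671 / 712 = 3.75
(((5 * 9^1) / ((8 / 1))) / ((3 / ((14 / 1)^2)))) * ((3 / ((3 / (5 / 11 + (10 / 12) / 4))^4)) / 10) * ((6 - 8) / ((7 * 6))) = -6565234375 / 524613500928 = -0.01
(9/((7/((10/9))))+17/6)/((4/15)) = 895/56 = 15.98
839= 839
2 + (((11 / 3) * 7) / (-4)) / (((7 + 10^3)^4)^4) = 26833836580430524339796593984498521861095271782347 / 13416918290215262169898296992249260930547635891212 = 2.00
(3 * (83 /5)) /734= 249 /3670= 0.07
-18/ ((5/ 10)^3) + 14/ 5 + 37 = -521/ 5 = -104.20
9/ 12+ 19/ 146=257/ 292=0.88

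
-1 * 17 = -17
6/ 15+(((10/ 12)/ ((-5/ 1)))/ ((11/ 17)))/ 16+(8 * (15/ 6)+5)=134027/ 5280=25.38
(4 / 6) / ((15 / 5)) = 2 / 9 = 0.22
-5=-5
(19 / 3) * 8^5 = 622592 / 3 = 207530.67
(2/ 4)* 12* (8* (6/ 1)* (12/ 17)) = 3456/ 17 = 203.29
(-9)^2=81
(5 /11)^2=25 /121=0.21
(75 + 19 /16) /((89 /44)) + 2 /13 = 175029 /4628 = 37.82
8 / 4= 2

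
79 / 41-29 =-1110 / 41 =-27.07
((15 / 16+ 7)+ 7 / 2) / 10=183 / 160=1.14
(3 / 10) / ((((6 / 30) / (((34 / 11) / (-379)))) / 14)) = -714 / 4169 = -0.17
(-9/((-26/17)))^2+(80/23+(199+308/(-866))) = 1593876995/6732284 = 236.75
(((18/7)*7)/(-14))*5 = -6.43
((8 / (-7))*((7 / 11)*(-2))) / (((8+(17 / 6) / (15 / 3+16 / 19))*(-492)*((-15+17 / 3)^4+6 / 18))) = -71928 / 1566581708483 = -0.00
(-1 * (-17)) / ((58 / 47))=799 / 58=13.78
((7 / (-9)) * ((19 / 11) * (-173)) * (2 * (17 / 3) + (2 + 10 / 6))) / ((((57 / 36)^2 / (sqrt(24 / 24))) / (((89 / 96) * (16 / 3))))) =6875.85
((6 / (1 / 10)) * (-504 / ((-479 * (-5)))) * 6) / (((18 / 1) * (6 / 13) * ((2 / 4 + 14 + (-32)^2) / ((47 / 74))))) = -205296 / 36810671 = -0.01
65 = 65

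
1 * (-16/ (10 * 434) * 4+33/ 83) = 34477/ 90055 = 0.38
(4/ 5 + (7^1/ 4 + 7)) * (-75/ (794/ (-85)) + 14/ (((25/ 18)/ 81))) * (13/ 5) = 40638026949/ 1985000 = 20472.56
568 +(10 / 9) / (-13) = 66446 / 117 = 567.91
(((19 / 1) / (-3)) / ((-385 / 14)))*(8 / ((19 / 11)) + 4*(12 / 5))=2704 / 825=3.28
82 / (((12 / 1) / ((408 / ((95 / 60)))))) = 33456 / 19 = 1760.84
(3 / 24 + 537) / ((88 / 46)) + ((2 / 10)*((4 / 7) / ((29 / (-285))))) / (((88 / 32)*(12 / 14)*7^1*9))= 180559373 / 643104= 280.76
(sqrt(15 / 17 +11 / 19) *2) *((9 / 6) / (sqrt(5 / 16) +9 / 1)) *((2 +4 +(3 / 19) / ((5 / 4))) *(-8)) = -4022784 *sqrt(38114) / 39614335 +111744 *sqrt(190570) / 39614335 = -18.59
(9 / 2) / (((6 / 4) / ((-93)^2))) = 25947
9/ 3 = 3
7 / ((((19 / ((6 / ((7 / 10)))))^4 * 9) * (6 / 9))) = 2160000 / 44700103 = 0.05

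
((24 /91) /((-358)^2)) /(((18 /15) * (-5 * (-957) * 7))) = 1 /19532481969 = 0.00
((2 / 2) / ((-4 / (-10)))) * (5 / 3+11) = 95 / 3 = 31.67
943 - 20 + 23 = 946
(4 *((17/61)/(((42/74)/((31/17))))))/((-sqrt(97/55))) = -4588 *sqrt(5335)/124257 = -2.70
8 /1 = 8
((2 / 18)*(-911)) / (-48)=911 / 432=2.11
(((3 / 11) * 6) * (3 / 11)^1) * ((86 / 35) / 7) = 4644 / 29645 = 0.16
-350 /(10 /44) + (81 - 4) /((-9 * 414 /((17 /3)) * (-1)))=-17212811 /11178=-1539.88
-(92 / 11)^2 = -8464 / 121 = -69.95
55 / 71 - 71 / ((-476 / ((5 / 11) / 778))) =0.77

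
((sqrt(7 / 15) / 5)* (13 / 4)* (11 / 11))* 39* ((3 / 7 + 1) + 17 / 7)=4563* sqrt(105) / 700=66.80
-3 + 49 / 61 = -134 / 61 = -2.20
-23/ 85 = -0.27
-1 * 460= -460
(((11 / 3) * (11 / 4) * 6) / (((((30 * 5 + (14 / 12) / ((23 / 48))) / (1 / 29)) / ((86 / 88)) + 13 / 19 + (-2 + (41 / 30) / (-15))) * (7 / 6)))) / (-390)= -102316995 / 3479645452829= -0.00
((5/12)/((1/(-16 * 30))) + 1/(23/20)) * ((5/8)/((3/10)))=-28625/69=-414.86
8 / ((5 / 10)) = 16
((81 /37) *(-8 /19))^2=419904 /494209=0.85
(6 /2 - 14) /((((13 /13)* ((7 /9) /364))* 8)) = -643.50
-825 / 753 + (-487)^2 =59529144 / 251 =237167.90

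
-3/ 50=-0.06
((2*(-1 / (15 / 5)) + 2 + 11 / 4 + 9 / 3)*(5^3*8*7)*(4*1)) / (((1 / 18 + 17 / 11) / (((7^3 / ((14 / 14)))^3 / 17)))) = 294059407476.34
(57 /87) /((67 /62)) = 1178 /1943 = 0.61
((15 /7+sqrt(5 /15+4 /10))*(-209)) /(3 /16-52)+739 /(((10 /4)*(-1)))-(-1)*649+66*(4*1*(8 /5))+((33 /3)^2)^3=1772348.90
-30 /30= -1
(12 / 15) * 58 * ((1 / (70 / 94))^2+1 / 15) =1594304 / 18375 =86.76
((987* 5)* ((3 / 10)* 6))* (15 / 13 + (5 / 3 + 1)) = 441189 / 13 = 33937.62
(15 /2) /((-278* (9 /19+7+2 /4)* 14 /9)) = -855 /393092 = -0.00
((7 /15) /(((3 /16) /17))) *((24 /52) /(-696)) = -476 /16965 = -0.03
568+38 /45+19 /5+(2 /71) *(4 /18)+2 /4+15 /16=3260821 /5680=574.09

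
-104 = -104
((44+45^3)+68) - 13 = 91224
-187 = -187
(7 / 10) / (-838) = -7 / 8380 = -0.00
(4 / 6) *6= 4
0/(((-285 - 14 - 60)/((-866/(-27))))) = 0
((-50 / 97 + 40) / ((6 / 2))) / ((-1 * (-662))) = 1915 / 96321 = 0.02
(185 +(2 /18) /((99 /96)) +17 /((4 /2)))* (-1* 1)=-115003 /594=-193.61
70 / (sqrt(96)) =35 * sqrt(6) / 12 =7.14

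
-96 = -96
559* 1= 559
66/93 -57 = -1745/31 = -56.29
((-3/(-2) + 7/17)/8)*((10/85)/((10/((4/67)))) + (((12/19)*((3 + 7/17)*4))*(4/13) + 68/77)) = 23936401/28328069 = 0.84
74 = 74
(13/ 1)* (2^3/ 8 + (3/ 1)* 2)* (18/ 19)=1638/ 19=86.21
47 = 47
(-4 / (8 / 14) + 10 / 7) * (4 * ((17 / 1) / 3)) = -884 / 7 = -126.29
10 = 10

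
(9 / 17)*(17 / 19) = 9 / 19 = 0.47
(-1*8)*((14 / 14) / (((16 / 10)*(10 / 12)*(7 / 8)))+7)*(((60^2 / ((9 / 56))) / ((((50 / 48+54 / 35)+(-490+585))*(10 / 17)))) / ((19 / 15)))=-30159360000 / 1557449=-19364.59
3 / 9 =1 / 3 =0.33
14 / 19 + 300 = 5714 / 19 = 300.74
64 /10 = 6.40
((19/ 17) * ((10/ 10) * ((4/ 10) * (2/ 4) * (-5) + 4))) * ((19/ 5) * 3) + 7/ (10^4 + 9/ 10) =46419313/ 1214395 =38.22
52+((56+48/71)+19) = 9065/71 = 127.68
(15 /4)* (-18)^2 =1215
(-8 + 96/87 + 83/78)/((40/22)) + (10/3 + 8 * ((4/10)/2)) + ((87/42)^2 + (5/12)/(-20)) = 26581033/4433520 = 6.00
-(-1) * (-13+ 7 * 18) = 113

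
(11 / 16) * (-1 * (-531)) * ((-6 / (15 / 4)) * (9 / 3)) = -17523 / 10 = -1752.30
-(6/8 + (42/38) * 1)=-141/76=-1.86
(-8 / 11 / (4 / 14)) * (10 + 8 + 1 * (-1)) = -476 / 11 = -43.27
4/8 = 1/2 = 0.50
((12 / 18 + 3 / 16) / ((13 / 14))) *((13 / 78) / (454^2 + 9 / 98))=14063 / 18906616872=0.00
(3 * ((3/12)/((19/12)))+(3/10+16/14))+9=14519/1330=10.92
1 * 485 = 485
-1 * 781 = -781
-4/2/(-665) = 2/665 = 0.00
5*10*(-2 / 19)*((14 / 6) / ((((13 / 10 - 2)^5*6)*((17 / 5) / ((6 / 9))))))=50000000 / 20939121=2.39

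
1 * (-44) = -44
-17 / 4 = -4.25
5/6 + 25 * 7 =1055/6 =175.83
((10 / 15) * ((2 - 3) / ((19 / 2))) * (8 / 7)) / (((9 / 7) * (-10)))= 16 / 2565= 0.01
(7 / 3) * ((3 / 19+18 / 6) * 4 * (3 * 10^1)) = 16800 / 19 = 884.21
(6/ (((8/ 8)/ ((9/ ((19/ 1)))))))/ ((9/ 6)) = 36/ 19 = 1.89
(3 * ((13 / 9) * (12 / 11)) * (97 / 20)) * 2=2522 / 55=45.85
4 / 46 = 0.09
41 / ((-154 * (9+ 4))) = -41 / 2002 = -0.02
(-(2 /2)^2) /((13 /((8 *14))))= -8.62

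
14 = 14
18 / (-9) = -2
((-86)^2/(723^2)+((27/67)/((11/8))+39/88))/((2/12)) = 2312773405/513668364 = 4.50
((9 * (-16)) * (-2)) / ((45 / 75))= 480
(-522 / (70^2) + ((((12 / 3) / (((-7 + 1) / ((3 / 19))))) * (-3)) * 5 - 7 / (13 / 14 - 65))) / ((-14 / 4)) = -66043177 / 146143725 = -0.45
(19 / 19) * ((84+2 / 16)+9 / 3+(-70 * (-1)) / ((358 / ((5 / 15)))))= 374569 / 4296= 87.19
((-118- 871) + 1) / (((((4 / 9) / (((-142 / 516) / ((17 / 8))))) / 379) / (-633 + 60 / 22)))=-552964127508 / 8041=-68768079.53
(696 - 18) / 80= 339 / 40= 8.48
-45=-45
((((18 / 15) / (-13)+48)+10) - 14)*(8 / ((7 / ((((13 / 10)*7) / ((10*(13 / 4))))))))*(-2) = -45664 / 1625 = -28.10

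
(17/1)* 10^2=1700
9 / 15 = 3 / 5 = 0.60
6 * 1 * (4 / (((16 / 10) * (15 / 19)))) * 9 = 171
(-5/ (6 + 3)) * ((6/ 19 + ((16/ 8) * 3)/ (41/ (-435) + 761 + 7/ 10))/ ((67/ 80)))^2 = -59035325712512000/ 711468600143532361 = -0.08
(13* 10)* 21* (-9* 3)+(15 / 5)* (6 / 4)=-147411 / 2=-73705.50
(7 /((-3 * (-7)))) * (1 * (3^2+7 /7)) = 10 /3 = 3.33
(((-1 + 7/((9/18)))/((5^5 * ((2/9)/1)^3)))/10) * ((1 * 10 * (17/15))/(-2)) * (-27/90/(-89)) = -161109/222500000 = -0.00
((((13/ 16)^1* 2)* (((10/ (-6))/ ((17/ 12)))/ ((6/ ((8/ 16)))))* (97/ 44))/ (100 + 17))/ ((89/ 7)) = -3395/ 14379552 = -0.00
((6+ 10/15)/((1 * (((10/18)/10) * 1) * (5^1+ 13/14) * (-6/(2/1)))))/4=-140/83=-1.69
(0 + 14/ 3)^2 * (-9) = -196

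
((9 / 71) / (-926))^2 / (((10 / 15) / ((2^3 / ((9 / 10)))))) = 270 / 1080634129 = 0.00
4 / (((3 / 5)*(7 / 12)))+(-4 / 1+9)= 115 / 7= 16.43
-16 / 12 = -1.33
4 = 4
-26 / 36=-13 / 18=-0.72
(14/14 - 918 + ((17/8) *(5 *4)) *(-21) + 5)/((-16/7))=25263/32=789.47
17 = 17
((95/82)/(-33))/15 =-19/8118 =-0.00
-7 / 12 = -0.58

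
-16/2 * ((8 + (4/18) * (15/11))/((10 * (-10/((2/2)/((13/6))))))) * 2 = 2192/3575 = 0.61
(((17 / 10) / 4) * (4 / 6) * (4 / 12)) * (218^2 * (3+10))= 2625701 / 45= 58348.91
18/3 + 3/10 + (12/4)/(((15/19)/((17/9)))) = 1213/90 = 13.48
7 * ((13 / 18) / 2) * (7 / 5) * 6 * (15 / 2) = 637 / 4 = 159.25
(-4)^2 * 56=896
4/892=0.00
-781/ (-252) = 781/ 252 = 3.10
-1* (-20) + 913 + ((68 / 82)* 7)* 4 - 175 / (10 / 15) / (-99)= 2594705 / 2706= 958.87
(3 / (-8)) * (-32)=12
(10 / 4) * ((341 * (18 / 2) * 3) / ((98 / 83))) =3820905 / 196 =19494.41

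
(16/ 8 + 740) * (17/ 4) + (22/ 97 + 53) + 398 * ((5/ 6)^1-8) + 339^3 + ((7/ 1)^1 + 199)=22674009607/ 582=38958779.39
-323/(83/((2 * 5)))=-3230/83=-38.92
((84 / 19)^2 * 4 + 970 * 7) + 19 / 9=22321585 / 3249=6870.29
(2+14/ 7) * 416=1664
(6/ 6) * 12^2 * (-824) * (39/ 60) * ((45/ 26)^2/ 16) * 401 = -150549435/ 26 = -5790362.88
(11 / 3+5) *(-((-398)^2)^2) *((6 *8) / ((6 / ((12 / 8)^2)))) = -3914325045696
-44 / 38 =-22 / 19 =-1.16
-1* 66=-66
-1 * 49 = -49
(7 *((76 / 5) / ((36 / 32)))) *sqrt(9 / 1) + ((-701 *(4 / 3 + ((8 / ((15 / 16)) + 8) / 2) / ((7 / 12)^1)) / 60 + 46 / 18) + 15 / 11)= 1845203 / 17325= 106.51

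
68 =68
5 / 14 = 0.36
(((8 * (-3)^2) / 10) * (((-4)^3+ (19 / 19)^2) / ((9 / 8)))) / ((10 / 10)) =-2016 / 5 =-403.20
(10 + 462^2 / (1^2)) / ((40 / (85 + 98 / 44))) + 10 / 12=614428439 / 1320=465476.09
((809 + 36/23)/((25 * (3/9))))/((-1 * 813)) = -18643/155825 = -0.12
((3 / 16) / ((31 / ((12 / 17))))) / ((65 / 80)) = 36 / 6851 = 0.01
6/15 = 2/5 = 0.40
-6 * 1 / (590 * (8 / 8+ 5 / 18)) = -54 / 6785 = -0.01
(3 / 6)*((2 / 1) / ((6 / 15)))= 5 / 2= 2.50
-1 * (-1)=1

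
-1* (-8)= 8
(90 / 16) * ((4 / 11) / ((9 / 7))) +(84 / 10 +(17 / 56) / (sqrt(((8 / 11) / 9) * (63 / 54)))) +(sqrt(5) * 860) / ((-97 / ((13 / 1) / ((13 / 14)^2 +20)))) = -2191280 * sqrt(5) / 396633 +51 * sqrt(231) / 784 +1099 / 110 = -1.37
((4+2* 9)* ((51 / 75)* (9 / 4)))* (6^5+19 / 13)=170163081 / 650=261789.36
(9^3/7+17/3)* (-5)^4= 1441250/21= 68630.95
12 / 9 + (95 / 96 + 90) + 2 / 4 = 8911 / 96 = 92.82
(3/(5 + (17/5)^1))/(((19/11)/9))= 1.86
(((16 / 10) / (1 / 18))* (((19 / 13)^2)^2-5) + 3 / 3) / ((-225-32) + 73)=1654891 / 26276120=0.06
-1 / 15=-0.07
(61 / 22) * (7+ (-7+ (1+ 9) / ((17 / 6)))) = 1830 / 187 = 9.79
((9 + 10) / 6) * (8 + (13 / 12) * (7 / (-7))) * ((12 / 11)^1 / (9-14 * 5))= -1577 / 4026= -0.39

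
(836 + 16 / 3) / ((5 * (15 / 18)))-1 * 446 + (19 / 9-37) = -62768 / 225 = -278.97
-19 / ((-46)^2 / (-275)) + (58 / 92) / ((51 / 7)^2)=13655591 / 5503716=2.48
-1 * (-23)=23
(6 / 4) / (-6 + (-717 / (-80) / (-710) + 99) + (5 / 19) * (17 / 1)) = 1618800 / 105179977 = 0.02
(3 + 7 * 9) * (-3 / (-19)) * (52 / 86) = 5148 / 817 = 6.30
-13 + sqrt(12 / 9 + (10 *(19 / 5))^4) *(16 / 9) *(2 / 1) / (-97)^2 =-13 + 64 *sqrt(4691559) / 254043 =-12.45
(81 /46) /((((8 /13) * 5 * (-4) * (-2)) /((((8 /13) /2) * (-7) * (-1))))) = 567 /3680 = 0.15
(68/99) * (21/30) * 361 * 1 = 85918/495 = 173.57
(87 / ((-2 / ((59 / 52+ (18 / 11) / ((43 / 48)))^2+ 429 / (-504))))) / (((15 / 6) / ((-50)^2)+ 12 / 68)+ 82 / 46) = -142573700563252625 / 811367137128548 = -175.72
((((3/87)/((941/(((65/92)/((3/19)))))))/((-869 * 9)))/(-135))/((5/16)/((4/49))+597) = 3952/15289489677558591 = 0.00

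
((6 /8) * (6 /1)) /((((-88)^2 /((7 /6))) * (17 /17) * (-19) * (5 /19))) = -21 /154880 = -0.00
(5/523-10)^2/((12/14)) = 191104375/1641174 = 116.44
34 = 34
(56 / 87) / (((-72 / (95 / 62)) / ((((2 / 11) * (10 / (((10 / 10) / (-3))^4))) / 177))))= -6650 / 583451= -0.01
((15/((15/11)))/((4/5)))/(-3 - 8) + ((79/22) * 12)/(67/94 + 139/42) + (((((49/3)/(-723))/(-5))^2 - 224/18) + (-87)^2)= 15544247437984673/2054481788700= 7566.02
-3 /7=-0.43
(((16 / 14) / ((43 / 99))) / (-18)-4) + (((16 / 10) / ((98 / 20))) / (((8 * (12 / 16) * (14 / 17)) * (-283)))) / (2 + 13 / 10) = -1713324824 / 413222733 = -4.15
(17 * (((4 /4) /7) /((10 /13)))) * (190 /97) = 4199 /679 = 6.18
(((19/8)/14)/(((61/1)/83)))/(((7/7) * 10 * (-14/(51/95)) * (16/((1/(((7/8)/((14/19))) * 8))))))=-4233/726924800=-0.00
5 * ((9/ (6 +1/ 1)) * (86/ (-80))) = -387/ 56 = -6.91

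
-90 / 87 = -30 / 29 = -1.03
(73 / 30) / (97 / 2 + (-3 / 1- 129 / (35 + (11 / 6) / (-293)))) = 4490887 / 77169975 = 0.06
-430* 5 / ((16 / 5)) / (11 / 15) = -80625 / 88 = -916.19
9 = 9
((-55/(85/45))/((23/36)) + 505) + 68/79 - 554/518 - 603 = -1150309579/8000251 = -143.78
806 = 806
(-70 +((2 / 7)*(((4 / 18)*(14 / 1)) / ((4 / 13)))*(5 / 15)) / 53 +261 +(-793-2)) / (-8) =432149 / 5724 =75.50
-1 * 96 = -96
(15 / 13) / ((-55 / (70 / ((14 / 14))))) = -210 / 143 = -1.47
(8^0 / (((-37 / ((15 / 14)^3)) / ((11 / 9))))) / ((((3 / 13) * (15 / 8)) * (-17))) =3575 / 647241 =0.01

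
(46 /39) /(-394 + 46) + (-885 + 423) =-3135155 /6786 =-462.00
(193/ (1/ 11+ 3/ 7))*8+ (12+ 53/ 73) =1089498/ 365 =2984.93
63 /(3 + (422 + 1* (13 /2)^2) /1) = 12 /89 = 0.13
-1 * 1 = -1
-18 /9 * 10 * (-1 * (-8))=-160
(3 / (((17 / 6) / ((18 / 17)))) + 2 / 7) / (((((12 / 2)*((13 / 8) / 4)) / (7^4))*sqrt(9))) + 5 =15787913 / 33813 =466.92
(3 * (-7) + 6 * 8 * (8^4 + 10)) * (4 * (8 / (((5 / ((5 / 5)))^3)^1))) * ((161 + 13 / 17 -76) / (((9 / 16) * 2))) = 8172762624 / 2125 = 3846005.94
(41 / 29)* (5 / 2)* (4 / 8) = 205 / 116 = 1.77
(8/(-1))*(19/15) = -152/15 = -10.13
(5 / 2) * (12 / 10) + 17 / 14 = 59 / 14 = 4.21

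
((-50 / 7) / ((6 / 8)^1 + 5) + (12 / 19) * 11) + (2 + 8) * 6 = 65.71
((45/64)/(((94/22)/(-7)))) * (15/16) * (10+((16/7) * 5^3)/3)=-2734875/24064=-113.65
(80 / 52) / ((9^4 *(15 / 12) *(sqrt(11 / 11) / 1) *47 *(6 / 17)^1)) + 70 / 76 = 420926123 / 456999894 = 0.92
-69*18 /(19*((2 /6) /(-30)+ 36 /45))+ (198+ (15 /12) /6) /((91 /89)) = 327002657 /2946216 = 110.99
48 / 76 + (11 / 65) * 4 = 1616 / 1235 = 1.31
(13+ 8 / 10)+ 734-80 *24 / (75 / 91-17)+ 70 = 107697 / 115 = 936.50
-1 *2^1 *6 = -12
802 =802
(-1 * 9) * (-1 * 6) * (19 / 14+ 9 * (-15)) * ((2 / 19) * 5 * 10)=-5051700 / 133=-37982.71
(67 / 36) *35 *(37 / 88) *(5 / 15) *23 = 1995595 / 9504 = 209.97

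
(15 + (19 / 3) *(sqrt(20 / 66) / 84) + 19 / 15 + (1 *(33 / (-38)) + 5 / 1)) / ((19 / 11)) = sqrt(330) / 756 + 127897 / 10830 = 11.83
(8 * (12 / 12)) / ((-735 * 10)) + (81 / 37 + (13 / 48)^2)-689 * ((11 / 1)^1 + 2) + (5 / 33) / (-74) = -10286460962329 / 1148716800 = -8954.74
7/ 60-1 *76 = -4553/ 60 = -75.88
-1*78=-78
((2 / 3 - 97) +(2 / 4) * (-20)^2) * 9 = 933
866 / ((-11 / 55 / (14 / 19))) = -60620 / 19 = -3190.53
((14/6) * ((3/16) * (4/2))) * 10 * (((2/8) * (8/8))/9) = 35/144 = 0.24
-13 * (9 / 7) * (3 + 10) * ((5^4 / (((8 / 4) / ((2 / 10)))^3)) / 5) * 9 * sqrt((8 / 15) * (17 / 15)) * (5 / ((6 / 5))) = -7605 * sqrt(34) / 56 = -791.86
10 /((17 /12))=120 /17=7.06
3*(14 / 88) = 21 / 44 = 0.48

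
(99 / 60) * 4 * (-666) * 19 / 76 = -10989 / 10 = -1098.90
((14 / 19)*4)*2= 112 / 19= 5.89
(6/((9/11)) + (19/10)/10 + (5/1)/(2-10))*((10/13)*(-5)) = -4139/156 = -26.53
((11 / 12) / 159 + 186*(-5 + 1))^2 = 2015096650681 / 3640464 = 553527.42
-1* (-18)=18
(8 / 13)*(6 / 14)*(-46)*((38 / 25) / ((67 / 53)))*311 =-4536.62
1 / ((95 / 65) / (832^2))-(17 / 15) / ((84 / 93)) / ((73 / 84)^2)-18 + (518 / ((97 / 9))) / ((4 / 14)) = 23265568048961 / 49106735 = 473775.50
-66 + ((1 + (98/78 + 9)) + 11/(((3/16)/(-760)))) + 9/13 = -1740988/39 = -44640.72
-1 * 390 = -390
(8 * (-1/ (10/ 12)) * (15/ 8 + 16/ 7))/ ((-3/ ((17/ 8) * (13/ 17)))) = 3029/ 140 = 21.64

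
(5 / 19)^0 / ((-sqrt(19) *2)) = -sqrt(19) / 38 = -0.11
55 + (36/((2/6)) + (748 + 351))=1262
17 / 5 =3.40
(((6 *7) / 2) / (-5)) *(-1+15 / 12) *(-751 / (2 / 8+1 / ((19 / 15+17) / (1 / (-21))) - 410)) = -5041463 / 2619685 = -1.92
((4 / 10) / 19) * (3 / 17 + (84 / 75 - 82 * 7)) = -486798 / 40375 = -12.06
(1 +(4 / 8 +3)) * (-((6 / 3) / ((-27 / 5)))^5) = 50000 / 1594323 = 0.03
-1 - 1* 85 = -86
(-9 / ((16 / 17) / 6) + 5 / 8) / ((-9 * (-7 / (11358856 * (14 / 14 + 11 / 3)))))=-1289230156 / 27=-47749265.04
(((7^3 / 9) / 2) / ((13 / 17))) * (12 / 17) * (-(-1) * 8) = 5488 / 39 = 140.72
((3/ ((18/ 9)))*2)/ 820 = 3/ 820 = 0.00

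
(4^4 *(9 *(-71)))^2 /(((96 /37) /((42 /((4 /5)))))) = 541466311680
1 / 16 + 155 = 155.06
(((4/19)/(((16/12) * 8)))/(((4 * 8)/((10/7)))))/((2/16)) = 15/2128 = 0.01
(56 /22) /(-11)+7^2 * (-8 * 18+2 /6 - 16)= -2840075 /363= -7823.90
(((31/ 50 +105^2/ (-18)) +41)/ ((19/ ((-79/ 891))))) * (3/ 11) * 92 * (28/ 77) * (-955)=-79248876544/ 3414015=-23212.81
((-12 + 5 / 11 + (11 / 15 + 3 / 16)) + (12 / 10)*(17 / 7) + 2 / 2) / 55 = -124007 / 1016400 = -0.12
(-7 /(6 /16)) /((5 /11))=-616 /15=-41.07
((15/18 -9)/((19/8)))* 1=-196/57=-3.44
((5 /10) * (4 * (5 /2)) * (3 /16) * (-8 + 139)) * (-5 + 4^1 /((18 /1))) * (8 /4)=-28165 /24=-1173.54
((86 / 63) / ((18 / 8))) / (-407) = -344 / 230769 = -0.00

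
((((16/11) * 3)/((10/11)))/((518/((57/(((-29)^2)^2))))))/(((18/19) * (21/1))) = 722/19234506795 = 0.00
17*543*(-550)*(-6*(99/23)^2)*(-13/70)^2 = 19465610.66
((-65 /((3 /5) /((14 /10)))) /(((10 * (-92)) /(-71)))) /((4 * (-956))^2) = -6461 /8071882752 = -0.00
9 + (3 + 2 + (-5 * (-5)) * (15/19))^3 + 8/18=934990015/61731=15146.20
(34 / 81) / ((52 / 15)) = 85 / 702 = 0.12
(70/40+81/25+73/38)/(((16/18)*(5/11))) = 1299969/76000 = 17.10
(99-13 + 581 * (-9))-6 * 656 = -9079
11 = 11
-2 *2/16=-0.25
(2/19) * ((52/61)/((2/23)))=1196/1159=1.03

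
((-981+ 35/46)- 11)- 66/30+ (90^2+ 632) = 1779869/230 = 7738.56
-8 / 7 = -1.14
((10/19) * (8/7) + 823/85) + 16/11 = 1459729/124355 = 11.74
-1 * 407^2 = -165649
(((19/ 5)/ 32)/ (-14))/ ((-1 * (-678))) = -19/ 1518720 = -0.00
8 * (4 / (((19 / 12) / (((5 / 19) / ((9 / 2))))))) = 1280 / 1083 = 1.18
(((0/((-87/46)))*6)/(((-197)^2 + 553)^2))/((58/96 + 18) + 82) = 0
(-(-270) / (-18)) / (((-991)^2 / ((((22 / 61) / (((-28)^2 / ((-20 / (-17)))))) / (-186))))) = 0.00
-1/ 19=-0.05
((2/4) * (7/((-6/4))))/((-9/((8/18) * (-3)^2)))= 28/27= 1.04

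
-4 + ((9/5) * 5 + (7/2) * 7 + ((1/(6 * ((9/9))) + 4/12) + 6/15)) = 152/5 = 30.40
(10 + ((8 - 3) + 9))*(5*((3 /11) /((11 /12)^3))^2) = 3224862720 /214358881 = 15.04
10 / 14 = 5 / 7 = 0.71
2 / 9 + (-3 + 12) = 83 / 9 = 9.22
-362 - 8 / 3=-1094 / 3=-364.67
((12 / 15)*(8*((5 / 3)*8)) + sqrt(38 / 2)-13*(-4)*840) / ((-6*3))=-65648 / 27-sqrt(19) / 18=-2431.65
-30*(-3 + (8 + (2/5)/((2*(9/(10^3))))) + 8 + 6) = -3710/3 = -1236.67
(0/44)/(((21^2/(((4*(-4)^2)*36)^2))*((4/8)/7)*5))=0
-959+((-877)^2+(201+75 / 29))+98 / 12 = 133698425 / 174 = 768381.75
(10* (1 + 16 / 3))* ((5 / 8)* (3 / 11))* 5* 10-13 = 11589 / 22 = 526.77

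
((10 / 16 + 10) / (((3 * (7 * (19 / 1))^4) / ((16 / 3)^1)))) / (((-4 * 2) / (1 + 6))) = -85 / 1609203708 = -0.00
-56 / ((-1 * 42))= 1.33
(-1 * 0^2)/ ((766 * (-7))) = 0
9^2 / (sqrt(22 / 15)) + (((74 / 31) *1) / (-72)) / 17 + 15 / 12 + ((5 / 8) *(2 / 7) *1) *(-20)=-154277 / 66402 + 81 *sqrt(330) / 22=64.56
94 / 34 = 2.76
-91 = -91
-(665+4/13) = -8649/13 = -665.31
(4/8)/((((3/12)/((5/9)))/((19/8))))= 95/36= 2.64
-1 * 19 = -19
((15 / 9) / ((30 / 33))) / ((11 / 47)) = 47 / 6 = 7.83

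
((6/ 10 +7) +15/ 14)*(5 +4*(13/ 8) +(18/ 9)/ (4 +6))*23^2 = 37569051/ 700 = 53670.07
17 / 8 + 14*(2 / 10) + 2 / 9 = 1853 / 360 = 5.15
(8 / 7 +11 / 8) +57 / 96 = 3.11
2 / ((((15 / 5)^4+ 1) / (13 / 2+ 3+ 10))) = 39 / 82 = 0.48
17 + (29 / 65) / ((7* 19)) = 146994 / 8645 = 17.00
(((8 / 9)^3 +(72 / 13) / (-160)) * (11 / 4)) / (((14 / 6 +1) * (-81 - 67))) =-1392149 / 374025600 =-0.00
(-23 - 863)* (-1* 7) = 6202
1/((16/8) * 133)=1/266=0.00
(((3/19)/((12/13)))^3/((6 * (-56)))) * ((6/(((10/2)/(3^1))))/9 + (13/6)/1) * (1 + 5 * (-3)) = 169169/316062720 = 0.00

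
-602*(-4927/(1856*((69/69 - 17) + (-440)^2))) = 1483027/179645952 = 0.01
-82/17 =-4.82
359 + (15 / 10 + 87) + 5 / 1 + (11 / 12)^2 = 65281 / 144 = 453.34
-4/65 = -0.06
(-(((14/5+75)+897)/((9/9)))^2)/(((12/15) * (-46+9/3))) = 5938969/215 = 27623.11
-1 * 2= -2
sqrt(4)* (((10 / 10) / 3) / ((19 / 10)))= 20 / 57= 0.35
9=9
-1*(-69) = 69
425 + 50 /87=37025 /87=425.57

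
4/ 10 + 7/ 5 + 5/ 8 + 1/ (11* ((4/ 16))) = 1227/ 440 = 2.79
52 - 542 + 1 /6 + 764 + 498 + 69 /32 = 74335 /96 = 774.32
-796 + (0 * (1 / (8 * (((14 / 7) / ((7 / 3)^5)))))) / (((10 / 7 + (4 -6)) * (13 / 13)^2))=-796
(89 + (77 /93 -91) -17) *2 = -3380 /93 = -36.34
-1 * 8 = -8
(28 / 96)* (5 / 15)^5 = 7 / 5832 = 0.00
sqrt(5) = 2.24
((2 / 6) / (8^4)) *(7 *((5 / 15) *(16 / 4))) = 7 / 9216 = 0.00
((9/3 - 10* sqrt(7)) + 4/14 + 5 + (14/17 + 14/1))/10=275/119 - sqrt(7)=-0.33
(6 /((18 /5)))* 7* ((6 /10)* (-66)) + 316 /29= -13082 /29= -451.10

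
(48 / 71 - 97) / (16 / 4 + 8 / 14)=-47873 / 2272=-21.07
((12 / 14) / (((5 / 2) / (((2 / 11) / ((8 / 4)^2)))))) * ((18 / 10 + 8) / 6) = 7 / 275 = 0.03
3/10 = 0.30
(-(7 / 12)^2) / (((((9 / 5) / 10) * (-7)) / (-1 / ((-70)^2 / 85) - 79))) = -387185 / 18144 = -21.34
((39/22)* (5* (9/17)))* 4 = 3510/187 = 18.77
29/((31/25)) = 725/31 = 23.39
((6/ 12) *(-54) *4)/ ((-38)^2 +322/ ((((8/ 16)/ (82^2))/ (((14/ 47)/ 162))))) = -102789/ 8952275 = -0.01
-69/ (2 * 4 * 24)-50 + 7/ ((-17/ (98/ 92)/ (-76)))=-426017/ 25024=-17.02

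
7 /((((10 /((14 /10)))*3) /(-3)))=-49 /50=-0.98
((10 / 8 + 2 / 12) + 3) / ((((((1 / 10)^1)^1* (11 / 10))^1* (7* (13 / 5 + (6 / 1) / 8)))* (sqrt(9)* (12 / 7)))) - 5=-92870 / 19899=-4.67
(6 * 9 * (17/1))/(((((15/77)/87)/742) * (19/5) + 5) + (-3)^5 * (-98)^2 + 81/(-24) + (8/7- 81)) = -6084085392/15467695102861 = -0.00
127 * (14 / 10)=889 / 5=177.80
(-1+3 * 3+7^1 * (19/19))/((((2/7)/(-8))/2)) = -840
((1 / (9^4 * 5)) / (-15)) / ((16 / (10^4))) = -0.00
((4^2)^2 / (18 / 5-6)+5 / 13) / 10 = -829 / 78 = -10.63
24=24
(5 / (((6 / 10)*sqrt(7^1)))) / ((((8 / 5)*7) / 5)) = 625*sqrt(7) / 1176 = 1.41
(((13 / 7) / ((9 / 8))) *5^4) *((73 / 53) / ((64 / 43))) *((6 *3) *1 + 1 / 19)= 1249714375 / 72504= 17236.49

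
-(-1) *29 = 29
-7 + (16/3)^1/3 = -47/9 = -5.22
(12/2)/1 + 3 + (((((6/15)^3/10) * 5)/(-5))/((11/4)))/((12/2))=185617/20625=9.00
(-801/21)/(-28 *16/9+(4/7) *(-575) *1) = 2403/23836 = 0.10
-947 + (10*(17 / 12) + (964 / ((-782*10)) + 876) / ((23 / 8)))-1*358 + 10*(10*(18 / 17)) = -237495653 / 269790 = -880.30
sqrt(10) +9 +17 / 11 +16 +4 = sqrt(10) +336 / 11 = 33.71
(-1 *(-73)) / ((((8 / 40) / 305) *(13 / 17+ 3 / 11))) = 20817775 / 194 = 107308.12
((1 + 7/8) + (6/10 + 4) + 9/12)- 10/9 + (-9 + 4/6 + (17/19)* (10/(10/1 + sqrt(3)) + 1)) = -266917/663480- 170* sqrt(3)/1843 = -0.56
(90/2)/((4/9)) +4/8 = 407/4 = 101.75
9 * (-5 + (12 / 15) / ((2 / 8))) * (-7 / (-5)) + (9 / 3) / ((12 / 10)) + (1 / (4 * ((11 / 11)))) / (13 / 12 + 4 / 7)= -139201 / 6950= -20.03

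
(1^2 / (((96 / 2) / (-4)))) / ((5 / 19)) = -19 / 60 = -0.32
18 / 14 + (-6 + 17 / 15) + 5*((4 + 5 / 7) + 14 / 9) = 8747 / 315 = 27.77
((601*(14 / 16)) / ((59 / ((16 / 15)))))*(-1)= -8414 / 885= -9.51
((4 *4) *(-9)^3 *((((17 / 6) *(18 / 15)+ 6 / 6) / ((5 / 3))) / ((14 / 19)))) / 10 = -3656664 / 875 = -4179.04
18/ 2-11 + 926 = 924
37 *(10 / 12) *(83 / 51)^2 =1274465 / 15606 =81.67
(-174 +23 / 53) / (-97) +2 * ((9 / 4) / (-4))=27323 / 41128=0.66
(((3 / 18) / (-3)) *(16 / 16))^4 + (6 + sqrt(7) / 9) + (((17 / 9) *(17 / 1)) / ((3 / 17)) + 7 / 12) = sqrt(7) / 9 + 19792837 / 104976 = 188.84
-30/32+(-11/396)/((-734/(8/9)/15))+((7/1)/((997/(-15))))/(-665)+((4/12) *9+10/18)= 7864794683/3003298992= 2.62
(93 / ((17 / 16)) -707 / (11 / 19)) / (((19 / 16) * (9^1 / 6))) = -636.44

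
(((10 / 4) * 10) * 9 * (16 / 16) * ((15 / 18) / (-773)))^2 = 0.06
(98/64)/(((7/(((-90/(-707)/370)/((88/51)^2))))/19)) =444771/926058496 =0.00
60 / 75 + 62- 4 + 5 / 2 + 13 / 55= 6769 / 110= 61.54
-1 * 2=-2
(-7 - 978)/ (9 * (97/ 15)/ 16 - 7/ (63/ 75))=209.76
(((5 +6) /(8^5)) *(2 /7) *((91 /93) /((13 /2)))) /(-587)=-11 /447209472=-0.00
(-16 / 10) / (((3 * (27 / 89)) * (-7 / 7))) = 712 / 405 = 1.76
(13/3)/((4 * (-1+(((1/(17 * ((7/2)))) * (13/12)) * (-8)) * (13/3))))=-4641/6988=-0.66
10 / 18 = 5 / 9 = 0.56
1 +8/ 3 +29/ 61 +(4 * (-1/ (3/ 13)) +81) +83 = 27598/ 183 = 150.81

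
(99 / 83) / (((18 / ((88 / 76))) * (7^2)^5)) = 121 / 445463467673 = 0.00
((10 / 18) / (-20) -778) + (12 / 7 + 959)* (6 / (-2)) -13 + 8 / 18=-308509 / 84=-3672.73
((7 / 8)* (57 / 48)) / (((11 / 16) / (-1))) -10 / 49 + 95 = 402243 / 4312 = 93.28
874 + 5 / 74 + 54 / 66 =874.89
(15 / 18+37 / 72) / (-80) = -97 / 5760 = -0.02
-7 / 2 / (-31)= 0.11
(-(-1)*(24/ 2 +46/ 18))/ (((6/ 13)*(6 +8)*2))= 1.13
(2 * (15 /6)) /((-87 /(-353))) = 1765 /87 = 20.29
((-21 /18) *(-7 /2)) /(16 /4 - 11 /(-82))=2009 /2034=0.99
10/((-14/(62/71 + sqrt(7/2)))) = -1.96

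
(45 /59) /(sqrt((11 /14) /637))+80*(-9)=-720+315*sqrt(2002) /649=-698.28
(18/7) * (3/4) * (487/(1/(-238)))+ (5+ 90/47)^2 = -493678772/2209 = -223485.18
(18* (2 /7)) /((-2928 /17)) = -51 /1708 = -0.03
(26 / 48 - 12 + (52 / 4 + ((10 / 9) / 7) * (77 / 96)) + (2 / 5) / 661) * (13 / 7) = 30988997 / 9994320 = 3.10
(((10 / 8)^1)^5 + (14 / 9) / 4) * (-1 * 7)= -221963 / 9216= -24.08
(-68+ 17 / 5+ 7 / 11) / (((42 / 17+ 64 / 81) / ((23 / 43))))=-55709289 / 5309425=-10.49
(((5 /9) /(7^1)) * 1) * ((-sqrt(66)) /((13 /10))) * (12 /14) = -100 * sqrt(66) /1911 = -0.43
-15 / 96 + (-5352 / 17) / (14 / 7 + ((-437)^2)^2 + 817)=-0.16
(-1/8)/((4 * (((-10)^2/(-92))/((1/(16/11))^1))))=253/12800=0.02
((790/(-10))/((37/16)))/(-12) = 316/111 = 2.85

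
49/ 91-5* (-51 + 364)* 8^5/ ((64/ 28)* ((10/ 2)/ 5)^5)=-291665913/ 13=-22435839.46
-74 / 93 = -0.80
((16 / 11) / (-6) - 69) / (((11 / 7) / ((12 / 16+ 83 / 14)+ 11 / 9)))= -413585 / 1188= -348.14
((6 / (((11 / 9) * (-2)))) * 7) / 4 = -189 / 44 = -4.30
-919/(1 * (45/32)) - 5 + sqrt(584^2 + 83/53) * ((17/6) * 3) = -29633/45 + 119 * sqrt(19551647)/106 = 4305.50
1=1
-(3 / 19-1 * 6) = 111 / 19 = 5.84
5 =5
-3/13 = -0.23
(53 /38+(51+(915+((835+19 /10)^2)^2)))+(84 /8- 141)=93206859064222499 /190000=490562416127.49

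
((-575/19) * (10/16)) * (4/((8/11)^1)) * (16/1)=-31625/19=-1664.47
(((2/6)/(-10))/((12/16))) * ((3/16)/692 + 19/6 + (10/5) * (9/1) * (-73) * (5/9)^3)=199223789/20178720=9.87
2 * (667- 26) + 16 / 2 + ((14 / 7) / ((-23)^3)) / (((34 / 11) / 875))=266812685 / 206839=1289.95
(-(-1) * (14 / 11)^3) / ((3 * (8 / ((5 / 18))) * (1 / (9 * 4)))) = 3430 / 3993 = 0.86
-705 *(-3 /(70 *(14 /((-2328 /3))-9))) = -82062 /24493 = -3.35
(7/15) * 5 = 7/3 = 2.33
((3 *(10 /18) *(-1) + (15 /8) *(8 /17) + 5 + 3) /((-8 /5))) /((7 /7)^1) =-230 /51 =-4.51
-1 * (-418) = 418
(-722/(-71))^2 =521284/5041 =103.41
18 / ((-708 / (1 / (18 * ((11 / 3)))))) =-1 / 2596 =-0.00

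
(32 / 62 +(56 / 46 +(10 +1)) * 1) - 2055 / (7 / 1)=-1401662 / 4991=-280.84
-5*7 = -35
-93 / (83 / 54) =-5022 / 83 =-60.51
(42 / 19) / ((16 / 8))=21 / 19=1.11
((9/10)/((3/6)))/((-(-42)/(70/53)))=3/53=0.06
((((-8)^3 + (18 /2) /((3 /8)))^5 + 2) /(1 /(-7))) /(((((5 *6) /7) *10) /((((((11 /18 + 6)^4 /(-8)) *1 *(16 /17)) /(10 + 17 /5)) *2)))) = -2666139467191022158357 /17583480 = -151627520103587.13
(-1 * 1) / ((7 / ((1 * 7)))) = -1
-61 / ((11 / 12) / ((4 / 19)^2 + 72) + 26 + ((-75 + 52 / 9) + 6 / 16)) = 57113568 / 40105427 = 1.42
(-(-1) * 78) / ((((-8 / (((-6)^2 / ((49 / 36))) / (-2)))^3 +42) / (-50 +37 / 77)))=-158057993574 / 1727739167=-91.48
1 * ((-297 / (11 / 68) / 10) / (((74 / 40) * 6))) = -612 / 37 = -16.54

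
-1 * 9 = -9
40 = 40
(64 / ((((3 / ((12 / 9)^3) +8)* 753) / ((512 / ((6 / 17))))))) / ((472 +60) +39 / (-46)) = 819986432 / 32730129171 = 0.03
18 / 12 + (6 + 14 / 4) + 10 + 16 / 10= 22.60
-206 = -206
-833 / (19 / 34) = -1490.63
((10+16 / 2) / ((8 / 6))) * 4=54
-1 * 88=-88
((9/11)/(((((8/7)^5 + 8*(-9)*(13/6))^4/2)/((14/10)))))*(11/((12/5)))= 1675637592249852021/89875516132860098021130752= 0.00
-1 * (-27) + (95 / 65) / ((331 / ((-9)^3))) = 102330 / 4303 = 23.78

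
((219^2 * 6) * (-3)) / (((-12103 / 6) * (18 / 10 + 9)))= 479610 / 12103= 39.63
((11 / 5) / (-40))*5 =-11 / 40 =-0.28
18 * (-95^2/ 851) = -190.89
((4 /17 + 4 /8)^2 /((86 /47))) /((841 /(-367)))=-10780625 /83608856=-0.13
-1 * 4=-4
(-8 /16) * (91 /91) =-1 /2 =-0.50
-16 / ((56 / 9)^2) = -81 / 196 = -0.41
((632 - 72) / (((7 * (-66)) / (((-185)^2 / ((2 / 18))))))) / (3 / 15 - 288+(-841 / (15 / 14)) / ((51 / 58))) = 84915000 / 268477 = 316.28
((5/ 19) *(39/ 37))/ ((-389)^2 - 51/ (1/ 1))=39/ 21268562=0.00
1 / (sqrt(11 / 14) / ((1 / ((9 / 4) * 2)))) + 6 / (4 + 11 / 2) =2 * sqrt(154) / 99 + 12 / 19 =0.88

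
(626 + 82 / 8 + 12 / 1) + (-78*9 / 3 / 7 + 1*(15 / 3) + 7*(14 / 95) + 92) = 1896189 / 2660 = 712.85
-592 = -592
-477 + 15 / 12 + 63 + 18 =-394.75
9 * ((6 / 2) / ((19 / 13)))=351 / 19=18.47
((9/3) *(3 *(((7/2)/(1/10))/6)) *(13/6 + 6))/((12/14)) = 500.21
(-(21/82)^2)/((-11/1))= 441/73964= 0.01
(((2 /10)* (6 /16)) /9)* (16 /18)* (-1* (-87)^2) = -841 /15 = -56.07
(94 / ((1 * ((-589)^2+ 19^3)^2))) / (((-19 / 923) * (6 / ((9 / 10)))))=-130143 / 23780454796000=-0.00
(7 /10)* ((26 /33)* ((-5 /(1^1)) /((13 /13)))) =-91 /33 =-2.76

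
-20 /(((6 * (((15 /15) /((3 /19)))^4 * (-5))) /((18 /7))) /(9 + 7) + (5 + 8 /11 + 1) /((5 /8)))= 4276800 /248566229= 0.02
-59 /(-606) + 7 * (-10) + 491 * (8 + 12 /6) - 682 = 2519807 /606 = 4158.10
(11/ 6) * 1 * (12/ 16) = 11/ 8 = 1.38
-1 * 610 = -610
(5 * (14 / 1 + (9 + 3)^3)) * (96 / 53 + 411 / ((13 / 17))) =248944530 / 53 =4697066.60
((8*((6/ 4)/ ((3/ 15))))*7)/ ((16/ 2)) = 105/ 2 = 52.50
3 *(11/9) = 11/3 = 3.67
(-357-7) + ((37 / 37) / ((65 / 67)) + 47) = -20538 / 65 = -315.97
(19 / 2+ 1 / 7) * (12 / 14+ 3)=3645 / 98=37.19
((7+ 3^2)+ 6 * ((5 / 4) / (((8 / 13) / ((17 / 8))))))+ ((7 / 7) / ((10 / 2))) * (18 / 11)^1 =42.23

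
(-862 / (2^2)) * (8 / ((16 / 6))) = -1293 / 2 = -646.50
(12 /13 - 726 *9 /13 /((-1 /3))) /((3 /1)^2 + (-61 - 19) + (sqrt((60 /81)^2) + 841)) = 264789 /135265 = 1.96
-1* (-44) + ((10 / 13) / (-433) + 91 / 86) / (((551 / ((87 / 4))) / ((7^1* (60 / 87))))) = 11790069731 / 266735794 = 44.20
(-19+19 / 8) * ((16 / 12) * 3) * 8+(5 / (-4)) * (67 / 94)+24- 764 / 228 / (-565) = -6162129499 / 12109080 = -508.89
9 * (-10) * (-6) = 540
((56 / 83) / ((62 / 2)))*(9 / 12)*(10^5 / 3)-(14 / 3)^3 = 30739688 / 69471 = 442.48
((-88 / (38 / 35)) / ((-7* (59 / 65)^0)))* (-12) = -2640 / 19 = -138.95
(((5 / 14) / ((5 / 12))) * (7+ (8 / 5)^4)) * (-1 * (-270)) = 2744604 / 875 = 3136.69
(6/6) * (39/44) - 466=-20465/44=-465.11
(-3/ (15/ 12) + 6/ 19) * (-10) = 396/ 19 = 20.84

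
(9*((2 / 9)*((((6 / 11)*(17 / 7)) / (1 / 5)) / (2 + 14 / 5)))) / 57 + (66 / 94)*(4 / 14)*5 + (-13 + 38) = 10747945 / 412566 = 26.05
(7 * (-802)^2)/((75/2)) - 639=8956931/75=119425.75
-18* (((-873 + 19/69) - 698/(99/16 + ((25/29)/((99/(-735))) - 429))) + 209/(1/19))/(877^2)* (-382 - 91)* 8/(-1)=-31915662941504496/116260320570535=-274.52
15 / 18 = 5 / 6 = 0.83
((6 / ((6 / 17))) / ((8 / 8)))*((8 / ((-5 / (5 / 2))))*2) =-136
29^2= 841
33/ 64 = 0.52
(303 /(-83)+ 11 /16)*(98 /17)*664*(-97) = 18703055 /17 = 1100179.71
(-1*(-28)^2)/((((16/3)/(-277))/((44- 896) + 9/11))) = -381251997/11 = -34659272.45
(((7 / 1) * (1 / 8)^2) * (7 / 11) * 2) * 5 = 245 / 352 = 0.70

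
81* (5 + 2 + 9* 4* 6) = 18063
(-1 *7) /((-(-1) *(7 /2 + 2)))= -14 /11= -1.27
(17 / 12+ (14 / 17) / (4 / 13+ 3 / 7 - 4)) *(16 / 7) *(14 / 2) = 94060 / 5049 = 18.63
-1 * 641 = -641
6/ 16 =3/ 8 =0.38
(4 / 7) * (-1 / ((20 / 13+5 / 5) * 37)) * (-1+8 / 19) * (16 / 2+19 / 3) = 2236 / 44289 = 0.05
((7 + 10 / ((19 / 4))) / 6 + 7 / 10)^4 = 159539531776 / 6597500625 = 24.18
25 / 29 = 0.86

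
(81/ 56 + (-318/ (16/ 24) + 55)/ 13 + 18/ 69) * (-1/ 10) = 514949/ 167440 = 3.08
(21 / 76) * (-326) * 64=-109536 / 19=-5765.05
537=537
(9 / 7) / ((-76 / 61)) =-549 / 532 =-1.03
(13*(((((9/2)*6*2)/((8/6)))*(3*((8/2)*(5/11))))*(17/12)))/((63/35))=49725/22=2260.23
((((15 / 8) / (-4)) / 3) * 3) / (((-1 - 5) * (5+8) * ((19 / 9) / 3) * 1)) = 135 / 15808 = 0.01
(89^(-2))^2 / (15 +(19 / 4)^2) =16 / 37708086841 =0.00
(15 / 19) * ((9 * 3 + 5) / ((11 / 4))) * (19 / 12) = 160 / 11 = 14.55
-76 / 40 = -19 / 10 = -1.90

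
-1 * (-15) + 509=524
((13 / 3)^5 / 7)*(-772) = -286638196 / 1701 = -168511.58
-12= -12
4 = 4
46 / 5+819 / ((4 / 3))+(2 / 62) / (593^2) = 135926052831 / 218022380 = 623.45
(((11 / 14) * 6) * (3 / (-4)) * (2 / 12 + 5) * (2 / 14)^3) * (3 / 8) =-3069 / 153664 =-0.02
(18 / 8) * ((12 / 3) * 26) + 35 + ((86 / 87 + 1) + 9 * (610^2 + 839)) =292034813 / 87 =3356721.99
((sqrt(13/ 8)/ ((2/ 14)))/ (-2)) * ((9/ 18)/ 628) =-7 * sqrt(26)/ 10048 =-0.00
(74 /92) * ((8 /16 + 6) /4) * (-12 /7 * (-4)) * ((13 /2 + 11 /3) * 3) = 88023 /322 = 273.36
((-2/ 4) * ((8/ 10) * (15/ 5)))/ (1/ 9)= -54/ 5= -10.80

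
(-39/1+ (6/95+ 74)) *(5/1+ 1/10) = 169881/950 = 178.82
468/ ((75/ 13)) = 2028/ 25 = 81.12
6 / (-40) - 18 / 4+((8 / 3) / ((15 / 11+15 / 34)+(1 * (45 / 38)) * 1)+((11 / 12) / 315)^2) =-3167916361 / 843015600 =-3.76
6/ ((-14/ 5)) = -15/ 7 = -2.14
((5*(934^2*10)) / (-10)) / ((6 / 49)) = -106863610 / 3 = -35621203.33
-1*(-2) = 2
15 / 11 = 1.36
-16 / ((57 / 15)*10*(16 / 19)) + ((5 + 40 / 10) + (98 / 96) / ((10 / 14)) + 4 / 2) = 2863 / 240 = 11.93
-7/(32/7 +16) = -0.34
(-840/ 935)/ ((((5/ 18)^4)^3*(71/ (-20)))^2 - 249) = 3597239775500836960158015698239488/ 997013545634792224981957255894811933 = 0.00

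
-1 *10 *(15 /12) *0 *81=0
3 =3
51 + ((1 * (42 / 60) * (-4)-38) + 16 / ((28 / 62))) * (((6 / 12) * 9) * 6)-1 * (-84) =-351 / 35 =-10.03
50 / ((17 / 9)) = 450 / 17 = 26.47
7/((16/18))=63/8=7.88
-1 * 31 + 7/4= -29.25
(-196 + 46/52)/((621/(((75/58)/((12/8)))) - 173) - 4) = -42275/117728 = -0.36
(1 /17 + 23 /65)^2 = 0.17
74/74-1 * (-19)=20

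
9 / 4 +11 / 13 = 161 / 52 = 3.10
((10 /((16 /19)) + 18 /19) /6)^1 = 1949 /912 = 2.14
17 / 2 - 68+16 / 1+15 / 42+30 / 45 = -892 / 21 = -42.48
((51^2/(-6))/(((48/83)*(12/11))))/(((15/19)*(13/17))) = -85225811/74880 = -1138.17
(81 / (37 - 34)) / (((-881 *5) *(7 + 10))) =-27 / 74885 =-0.00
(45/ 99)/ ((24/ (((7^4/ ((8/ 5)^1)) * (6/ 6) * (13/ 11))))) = 780325/ 23232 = 33.59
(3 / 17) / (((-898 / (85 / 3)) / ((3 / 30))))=-1 / 1796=-0.00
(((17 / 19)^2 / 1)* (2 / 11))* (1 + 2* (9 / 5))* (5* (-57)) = -39882 / 209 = -190.82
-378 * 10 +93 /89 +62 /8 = -1342549 /356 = -3771.21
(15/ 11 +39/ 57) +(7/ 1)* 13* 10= 912.05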